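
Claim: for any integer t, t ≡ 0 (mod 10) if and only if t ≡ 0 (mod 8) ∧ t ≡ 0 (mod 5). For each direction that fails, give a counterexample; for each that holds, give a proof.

Only the converse holds.

(→) This fails: t = 10 gives 10 ≡ 0 (mod 10) but 10 ≡ 2 (mod 8), so the conjunction on the right does not hold.

(←) Conversely, if t ≡ 0 (mod 8) and t ≡ 0 (mod 5), then by the Chinese remainder theorem t ≡ 0 (mod 40). Since 0 ≡ 0 (mod 10) and 10 ∣ 40, we get t ≡ 0 (mod 10).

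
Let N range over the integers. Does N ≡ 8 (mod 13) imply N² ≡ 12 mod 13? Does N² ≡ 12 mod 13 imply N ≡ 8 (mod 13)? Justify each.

Only the forward implication holds.

(⇒) Suppose N ≡ 8 (mod 13). Write N = 13j + 8. Then (13j + 8)² = 169j² + 208j + 64 = 13(13j² + 16j + 4) + 12, so N² ≡ 12 (mod 13).

(⇐) This fails: take N = 5. Then 5² = 25 ≡ 12 (mod 13), yet 5 ≡ 5 (mod 13), not 8.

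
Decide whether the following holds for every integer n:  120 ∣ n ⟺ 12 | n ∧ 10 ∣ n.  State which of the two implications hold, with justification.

(⇒) If 120 ∣ n, write n = 120q. Since 120 = 10·12, n = 12·(10q), so 12 ∣ n; and since 120 = 12·10, n = 10·(12q), so 10 ∣ n.

(⇐) This fails: take n = 60. Both 12 ∣ 60 and 10 ∣ 60, yet 60 is not a multiple of 120 (since 60 = 0·120 + 60), so 120 ∤ 60.

Only the forward direction holds.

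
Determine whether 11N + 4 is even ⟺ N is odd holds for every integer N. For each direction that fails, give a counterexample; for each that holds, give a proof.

[⇒] This fails: N = 6 gives 11N + 4 = 70, which is even, but 6 is even, not odd.

[⇐] This also fails: N = 7 is odd, but 11N + 4 = 81 is odd, not even.

Neither implication holds.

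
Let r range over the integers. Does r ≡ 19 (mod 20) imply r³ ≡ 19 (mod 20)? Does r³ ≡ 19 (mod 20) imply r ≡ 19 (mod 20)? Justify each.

[⇒] Suppose r ≡ 19 (mod 20). Write r = 20j + 19. Then (20j + 19)³ = 8000j³ + 22800j² + 21660j + 6859 = 20(400j³ + 1140j² + 1083j + 342) + 19, so r³ ≡ 19 (mod 20).

[⇐] Conversely, suppose r³ ≡ 19 (mod 20). The only residue r in {0, …, 19} with r³ ≡ 19 (mod 20) is r = 19, so r ≡ 19 (mod 20).

The biconditional holds.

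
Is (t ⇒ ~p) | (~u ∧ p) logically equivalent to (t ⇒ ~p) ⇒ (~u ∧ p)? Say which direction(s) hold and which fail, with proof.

(⇒) fails and (⇐) fails.

Forward direction. This fails. Under p = F, u = F, t = F, the left side is true but the right side is false.

Converse. This fails. Under p = T, u = T, t = T, the left side is false but the right side is true.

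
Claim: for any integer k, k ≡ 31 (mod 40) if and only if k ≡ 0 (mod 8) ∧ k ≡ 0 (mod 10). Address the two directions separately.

(→) This fails: k = 31 gives 31 ≡ 31 (mod 40) but 31 ≡ 7 (mod 8), so the conjunction on the right does not hold.

(←) This fails: k = 0 satisfies both congruences on the right (0 ≡ 0 mod 8 and 0 ≡ 0 mod 10) yet 0 ≡ 0 (mod 40), not 31.

Neither implication holds.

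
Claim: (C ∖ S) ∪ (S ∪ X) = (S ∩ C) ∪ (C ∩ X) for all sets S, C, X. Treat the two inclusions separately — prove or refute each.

Only the reverse inclusion holds.

(⊆) This inclusion fails. Take S = {1}, C = ∅, X = ∅; then 1 ∈ (C ∖ S) ∪ (S ∪ X) but 1 ∉ (S ∩ C) ∪ (C ∩ X).

(⊇) Let x ∈ (S ∩ C) ∪ (C ∩ X). Then either x ∈ S ∩ C and x ∉ X; or x ∈ C ∩ X and x ∉ S; or x ∈ S ∩ C ∩ X. In each case x ∈ (C ∖ S) ∪ (S ∪ X), so (S ∩ C) ∪ (C ∩ X) ⊆ (C ∖ S) ∪ (S ∪ X).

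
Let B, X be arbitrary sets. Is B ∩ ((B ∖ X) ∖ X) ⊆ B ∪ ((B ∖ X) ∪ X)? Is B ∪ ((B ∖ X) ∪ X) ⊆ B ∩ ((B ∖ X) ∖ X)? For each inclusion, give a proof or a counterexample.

(⊆) Let x ∈ B ∩ ((B ∖ X) ∖ X). Then x ∈ B and x ∉ X, from which x ∈ B ∪ ((B ∖ X) ∪ X).

(⊇) This inclusion fails. Take B = ∅, X = {1}; then 1 ∈ B ∪ ((B ∖ X) ∪ X) but 1 ∉ B ∩ ((B ∖ X) ∖ X).

The sets are not equal: only the forward inclusion holds.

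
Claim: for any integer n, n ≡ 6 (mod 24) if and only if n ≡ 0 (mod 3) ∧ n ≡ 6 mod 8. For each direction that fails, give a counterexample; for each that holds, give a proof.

[⇒] Suppose n ≡ 6 (mod 24); write n = 24j + 6. Since 3 ∣ 24, reducing mod 3 gives n ≡ 6 ≡ 0 (mod 3); since 8 ∣ 24, reducing mod 8 gives n ≡ 6 (mod 8).

[⇐] Conversely, if n ≡ 0 (mod 3) and n ≡ 6 (mod 8), then by the Chinese remainder theorem n ≡ 6 (mod 24). This is exactly n ≡ 6 (mod 24).

Equivalent; both directions hold.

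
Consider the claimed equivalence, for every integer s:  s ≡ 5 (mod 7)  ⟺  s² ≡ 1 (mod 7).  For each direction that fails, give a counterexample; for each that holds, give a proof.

(⇒) fails and (⇐) fails.

(⇒) This fails: take s = 5. Then 5 ≡ 5 (mod 7), but 5² = 25 ≡ 4 (mod 7), not 1.

(⇐) This fails: take s = 1. Then 1² = 1 ≡ 1 (mod 7), yet 1 ≡ 1 (mod 7), not 5.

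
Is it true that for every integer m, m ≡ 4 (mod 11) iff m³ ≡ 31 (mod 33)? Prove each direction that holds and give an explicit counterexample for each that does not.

(⟸) The residues r modulo 33 with r³ ≡ 31 (mod 33) are exactly {4}, and each is ≡ 4 (mod 11).

(⟹) This fails: take m = 15. Then 15 ≡ 4 (mod 11), but 15³ = 3375 ≡ 9 (mod 33), not 31.

The forward direction fails; the converse holds.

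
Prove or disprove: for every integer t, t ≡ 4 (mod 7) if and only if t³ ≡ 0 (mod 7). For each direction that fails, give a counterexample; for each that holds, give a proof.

Neither direction holds.

[⇒] This fails: take t = 4. Then 4 ≡ 4 (mod 7), but 4³ = 64 ≡ 1 (mod 7), not 0.

[⇐] This fails: take t = 0. Then 0³ = 0 ≡ 0 (mod 7), yet 0 ≡ 0 (mod 7), not 4.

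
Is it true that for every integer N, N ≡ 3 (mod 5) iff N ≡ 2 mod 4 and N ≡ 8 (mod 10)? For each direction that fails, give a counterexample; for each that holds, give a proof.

(⇒) This fails: N = 8 gives 8 ≡ 3 (mod 5) but 8 ≡ 0 (mod 4), so the conjunction on the right does not hold.

(⇐) Conversely, if N ≡ 2 (mod 4) and N ≡ 8 (mod 10), then by the Chinese remainder theorem N ≡ 18 (mod 20). Since 18 ≡ 3 (mod 5) and 5 ∣ 20, we get N ≡ 3 (mod 5).

The forward direction fails; the converse holds.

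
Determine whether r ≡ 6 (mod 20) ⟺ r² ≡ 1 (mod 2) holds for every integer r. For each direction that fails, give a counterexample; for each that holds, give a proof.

(⇒) fails and (⇐) fails.

(⟹) This fails: take r = 6. Then 6 ≡ 6 (mod 20), but 6² = 36 ≡ 0 (mod 2), not 1.

(⟸) This fails: take r = 1. Then 1² = 1 ≡ 1 (mod 2), yet 1 ≡ 1 (mod 20), not 6.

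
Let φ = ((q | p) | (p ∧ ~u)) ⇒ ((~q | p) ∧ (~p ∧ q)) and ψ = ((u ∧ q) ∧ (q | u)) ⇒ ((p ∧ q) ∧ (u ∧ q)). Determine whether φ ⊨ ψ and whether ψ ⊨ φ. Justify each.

(⟹) Assume the antecedent. If u is true, the antecedent forces (u = T, q = F, p = F), and the consequent holds there. If u is false, the consequent reduces to true regardless of the other variables. Either way the consequent holds.

(⟸) This fails. Under u = F, q = T, p = F, the left side is false but the right side is true.

Only the forward implication holds.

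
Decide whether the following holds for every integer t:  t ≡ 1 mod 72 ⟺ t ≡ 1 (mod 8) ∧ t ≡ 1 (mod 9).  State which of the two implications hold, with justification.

[⇒] Suppose t ≡ 1 (mod 72); write t = 72j + 1. Since 8 ∣ 72, reducing mod 8 gives t ≡ 1 (mod 8); since 9 ∣ 72, reducing mod 9 gives t ≡ 1 (mod 9).

[⇐] Conversely, if t ≡ 1 (mod 8) and t ≡ 1 (mod 9), then by the Chinese remainder theorem t ≡ 1 (mod 72). This is exactly t ≡ 1 (mod 72).

Both directions hold; the statement is true.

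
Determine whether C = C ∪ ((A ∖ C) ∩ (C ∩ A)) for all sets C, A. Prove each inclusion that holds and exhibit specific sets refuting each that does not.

The two sets are equal.

(⟹) Let x ∈ C. Then either x ∈ C and x ∉ A; or x ∈ C ∩ A. In each case x ∈ C ∪ ((A ∖ C) ∩ (C ∩ A)), so C ⊆ C ∪ ((A ∖ C) ∩ (C ∩ A)).

(⟸) Let x ∈ C ∪ ((A ∖ C) ∩ (C ∩ A)). Then either x ∈ C and x ∉ A; or x ∈ C ∩ A. In each case x ∈ C, so C ∪ ((A ∖ C) ∩ (C ∩ A)) ⊆ C.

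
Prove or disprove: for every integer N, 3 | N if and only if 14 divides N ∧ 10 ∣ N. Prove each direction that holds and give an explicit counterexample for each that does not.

(⟹) This fails: take N = 3. Certainly 3 ∣ 3, but 14 ∤ 3.

(⟸) This fails: take N = 70. Both 14 ∣ 70 and 10 ∣ 70, yet 70 is not a multiple of 3 (since 70 = 23·3 + 1), so 3 ∤ 70.

Neither direction holds.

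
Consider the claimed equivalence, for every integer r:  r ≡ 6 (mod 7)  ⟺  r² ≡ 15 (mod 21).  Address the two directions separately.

(→) This fails: take r = 13. Then 13 ≡ 6 (mod 7), but 13² = 169 ≡ 1 (mod 21), not 15.

(←) This fails: take r = 15. Then 15² = 225 ≡ 15 (mod 21), yet 15 ≡ 1 (mod 7), not 6.

Neither direction holds.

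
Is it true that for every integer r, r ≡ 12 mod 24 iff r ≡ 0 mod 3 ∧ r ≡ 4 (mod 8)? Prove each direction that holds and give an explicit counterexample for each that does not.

(⇒) Suppose r ≡ 12 (mod 24); write r = 24j + 12. Since 3 ∣ 24, reducing mod 3 gives r ≡ 12 ≡ 0 (mod 3); since 8 ∣ 24, reducing mod 8 gives r ≡ 12 ≡ 4 (mod 8).

(⇐) Conversely, if r ≡ 0 (mod 3) and r ≡ 4 (mod 8), then by the Chinese remainder theorem r ≡ 12 (mod 24). This is exactly r ≡ 12 (mod 24).

Equivalent; both directions hold.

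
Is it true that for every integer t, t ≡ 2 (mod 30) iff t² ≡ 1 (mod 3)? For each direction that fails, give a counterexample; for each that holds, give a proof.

Forward direction. Suppose t ≡ 2 (mod 30). Then t² ≡ 2² = 4 (mod 30), and since 3 ∣ 30, also t² ≡ 1 (mod 3).

Converse. This fails: take t = 1. Then 1² = 1 ≡ 1 (mod 3), yet 1 ≡ 1 (mod 30), not 2.

(⇒) holds; (⇐) fails.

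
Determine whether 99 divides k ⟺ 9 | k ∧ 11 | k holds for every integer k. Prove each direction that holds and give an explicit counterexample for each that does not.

(⟹) If 99 ∣ k, write k = 99q. Since 99 = 11·9, k = 9·(11q), so 9 ∣ k; and since 99 = 9·11, k = 11·(9q), so 11 ∣ k.

(⟸) Suppose 9 ∣ k and 11 ∣ k. Any common multiple of 9 and 11 is a multiple of their lcm; here gcd(9, 11) = 1, so lcm(9, 11) = 9·11 = 99, so 99 ∣ k.

Both implications hold.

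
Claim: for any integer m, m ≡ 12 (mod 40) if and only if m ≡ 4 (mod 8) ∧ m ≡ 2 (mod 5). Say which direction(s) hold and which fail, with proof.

(←) If m ≡ 4 (mod 8) and m ≡ 2 (mod 5), then by the Chinese remainder theorem m ≡ 12 (mod 40). This is exactly m ≡ 12 (mod 40).

(→) Suppose m ≡ 12 (mod 40); write m = 40j + 12. Since 8 ∣ 40, reducing mod 8 gives m ≡ 12 ≡ 4 (mod 8); since 5 ∣ 40, reducing mod 5 gives m ≡ 12 ≡ 2 (mod 5).

The biconditional holds.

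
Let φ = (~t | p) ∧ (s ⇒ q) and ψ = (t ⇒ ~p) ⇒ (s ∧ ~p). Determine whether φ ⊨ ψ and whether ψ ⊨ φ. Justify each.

Neither implication holds.

(⇒) This fails. Under t = F, q = F, p = F, s = F, the left side is true but the right side is false.

(⇐) This fails. Under t = F, q = F, p = F, s = T, the left side is false but the right side is true.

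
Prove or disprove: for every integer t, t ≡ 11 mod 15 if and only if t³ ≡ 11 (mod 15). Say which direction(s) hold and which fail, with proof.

Forward direction. Suppose t ≡ 11 mod 15. Write t = 15j + 11. Then (15j + 11)³ = 3375j³ + 7425j² + 5445j + 1331 = 15(225j³ + 495j² + 363j + 88) + 11, so t³ ≡ 11 (mod 15).

Converse. Suppose t³ ≡ 11 (mod 15). The only residue r in {0, …, 14} with r³ ≡ 11 (mod 15) is r = 11, so t ≡ 11 (mod 15).

Both implications hold.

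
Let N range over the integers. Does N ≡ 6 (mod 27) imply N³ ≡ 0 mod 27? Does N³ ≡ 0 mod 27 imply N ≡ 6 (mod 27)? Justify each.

Converse. This fails: take N = 0. Then 0³ = 0 ≡ 0 (mod 27), yet 0 ≡ 0 (mod 27), not 6.

Forward direction. Suppose N ≡ 6 (mod 27). Write N = 27j + 6. Then (27j + 6)³ = 19683j³ + 13122j² + 2916j + 216 = 27(729j³ + 486j² + 108j + 8) + 0, so N³ ≡ 0 (mod 27).

Only the forward direction holds.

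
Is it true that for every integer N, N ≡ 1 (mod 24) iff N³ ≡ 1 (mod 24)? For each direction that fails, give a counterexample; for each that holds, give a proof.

(→) Suppose N ≡ 1 (mod 24). Write N = 24j + 1. Then (24j + 1)³ = 13824j³ + 1728j² + 72j + 1 = 24(576j³ + 72j² + 3j) + 1, so N³ ≡ 1 (mod 24).

(←) Conversely, suppose N³ ≡ 1 (mod 24). The only residue r in {0, …, 23} with r³ ≡ 1 (mod 24) is r = 1, so N ≡ 1 (mod 24).

Both directions hold.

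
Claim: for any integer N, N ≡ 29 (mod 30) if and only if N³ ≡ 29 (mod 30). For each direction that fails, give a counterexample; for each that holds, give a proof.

Forward direction. Suppose N ≡ 29 (mod 30). Write N = 30j + 29. Then (30j + 29)³ = 27000j³ + 78300j² + 75690j + 24389 = 30(900j³ + 2610j² + 2523j + 812) + 29, so N³ ≡ 29 (mod 30).

Converse. Suppose N³ ≡ 29 (mod 30). The only residue r in {0, …, 29} with r³ ≡ 29 (mod 30) is r = 29, so N ≡ 29 (mod 30).

Both directions hold; the statement is true.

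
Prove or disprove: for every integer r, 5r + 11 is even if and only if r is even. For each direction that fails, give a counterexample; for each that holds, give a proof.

Both directions fail.

[⇒] This fails: r = 1 gives 5r + 11 = 16, which is even, but 1 is odd, not even.

[⇐] This also fails: r = 2 is even, but 5r + 11 = 21 is odd, not even.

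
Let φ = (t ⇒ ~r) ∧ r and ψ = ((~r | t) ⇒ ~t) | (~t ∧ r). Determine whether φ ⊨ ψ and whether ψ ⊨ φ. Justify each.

(⇒) Assume the antecedent. If t is true, the antecedent cannot hold. If t is false, ((~r | t) ⇒ ~t) | (~t ∧ r) reduces to true regardless of the other variables. Either way ((~r | t) ⇒ ~t) | (~t ∧ r) holds.

(⇐) This fails. Under t = F, r = F, the left side is false but the right side is true.

Only the forward implication holds.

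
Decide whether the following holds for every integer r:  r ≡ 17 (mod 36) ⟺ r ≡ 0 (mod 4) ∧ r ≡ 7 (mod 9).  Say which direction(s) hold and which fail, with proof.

(⟹) This fails: r = 17 gives 17 ≡ 17 (mod 36) but 17 ≡ 1 (mod 4), so the conjunction on the right does not hold.

(⟸) This fails: r = 16 satisfies both congruences on the right (16 ≡ 0 mod 4 and 16 ≡ 7 mod 9) yet 16 ≡ 16 (mod 36), not 17.

(⇒) fails and (⇐) fails.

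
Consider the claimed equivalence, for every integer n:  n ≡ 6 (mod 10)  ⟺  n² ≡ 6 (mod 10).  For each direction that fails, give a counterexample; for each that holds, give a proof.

Only the forward implication holds.

(⇒) Suppose n ≡ 6 (mod 10). Write n = 10j + 6. Then (10j + 6)² = 100j² + 120j + 36 = 10(10j² + 12j + 3) + 6, so n² ≡ 6 (mod 10).

(⇐) This fails: take n = 4. Then 4² = 16 ≡ 6 (mod 10), yet 4 ≡ 4 (mod 10), not 6.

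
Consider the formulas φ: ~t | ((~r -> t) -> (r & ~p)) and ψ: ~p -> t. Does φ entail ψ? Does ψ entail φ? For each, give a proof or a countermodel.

(⇒) fails and (⇐) fails.

(⇒) This fails. Under t = F, r = F, p = F, the left side is true but the right side is false.

(⇐) This fails. Under t = T, r = F, p = F, the left side is false but the right side is true.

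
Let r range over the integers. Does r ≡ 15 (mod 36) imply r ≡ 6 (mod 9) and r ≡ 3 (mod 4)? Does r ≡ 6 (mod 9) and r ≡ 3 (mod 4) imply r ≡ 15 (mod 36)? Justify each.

(⟹) Suppose r ≡ 15 (mod 36); write r = 36j + 15. Since 9 ∣ 36, reducing mod 9 gives r ≡ 15 ≡ 6 (mod 9); since 4 ∣ 36, reducing mod 4 gives r ≡ 15 ≡ 3 (mod 4).

(⟸) Conversely, if r ≡ 6 (mod 9) and r ≡ 3 (mod 4), then by the Chinese remainder theorem r ≡ 15 (mod 36). This is exactly r ≡ 15 (mod 36).

Both directions hold.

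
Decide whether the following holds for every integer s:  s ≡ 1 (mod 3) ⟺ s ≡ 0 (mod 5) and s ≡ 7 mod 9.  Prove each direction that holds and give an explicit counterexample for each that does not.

Only the converse holds.

(←) If s ≡ 0 (mod 5) and s ≡ 7 (mod 9), then by the Chinese remainder theorem s ≡ 25 (mod 45). Since 25 ≡ 1 (mod 3) and 3 ∣ 45, we get s ≡ 1 (mod 3).

(→) This fails: s = 1 gives 1 ≡ 1 (mod 3) but 1 ≡ 1 (mod 5), so the conjunction on the right does not hold.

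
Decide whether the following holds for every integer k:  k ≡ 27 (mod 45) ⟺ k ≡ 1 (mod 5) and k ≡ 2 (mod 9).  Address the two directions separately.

Forward direction. This fails: k = 27 gives 27 ≡ 27 (mod 45) but 27 ≡ 2 (mod 5), so the conjunction on the right does not hold.

Converse. This fails: k = 11 satisfies both congruences on the right (11 ≡ 1 mod 5 and 11 ≡ 2 mod 9) yet 11 ≡ 11 (mod 45), not 27.

Neither implication holds.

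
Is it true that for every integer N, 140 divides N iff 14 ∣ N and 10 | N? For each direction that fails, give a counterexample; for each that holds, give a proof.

(→) If 140 ∣ N, write N = 140q. Since 140 = 10·14, N = 14·(10q), so 14 ∣ N; and since 140 = 14·10, N = 10·(14q), so 10 ∣ N.

(←) This fails: take N = 70. Both 14 ∣ 70 and 10 ∣ 70, yet 70 is not a multiple of 140 (since 70 = 0·140 + 70), so 140 ∤ 70.

Not equivalent: only (⇒) holds.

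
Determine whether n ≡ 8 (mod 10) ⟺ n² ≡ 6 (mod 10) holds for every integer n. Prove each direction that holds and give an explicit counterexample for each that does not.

(⟹) This fails: take n = 8. Then 8 ≡ 8 (mod 10), but 8² = 64 ≡ 4 (mod 10), not 6.

(⟸) This fails: take n = 4. Then 4² = 16 ≡ 6 (mod 10), yet 4 ≡ 4 (mod 10), not 8.

Neither direction holds.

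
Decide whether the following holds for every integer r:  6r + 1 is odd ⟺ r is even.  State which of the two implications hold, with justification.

(⟸) Suppose r is even. Since 6 is even, 6r is even for every r, so 6r + 1 has the same parity as 1, which is odd. Hence 6r + 1 is odd.

(⟹) This fails: take r = 5. Then 6r + 1 = 31, which is odd, yet r = 5 is odd, not even.

Not equivalent: only (⇐) holds.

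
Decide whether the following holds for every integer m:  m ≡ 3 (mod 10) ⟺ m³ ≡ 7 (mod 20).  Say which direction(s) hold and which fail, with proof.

(⇒) This fails: take m = 13. Then 13 ≡ 3 (mod 10), but 13³ = 2197 ≡ 17 (mod 20), not 7.

(⇐) Conversely, the residues r modulo 20 with r³ ≡ 7 (mod 20) are exactly {3}, and each is ≡ 3 (mod 10).

Only the converse holds.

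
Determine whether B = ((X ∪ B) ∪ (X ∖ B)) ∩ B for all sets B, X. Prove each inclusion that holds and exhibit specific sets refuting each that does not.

(⟸) Let x ∈ ((X ∪ B) ∪ (X ∖ B)) ∩ B. Then either x ∈ B and x ∉ X; or x ∈ B ∩ X. In each case x ∈ B, so ((X ∪ B) ∪ (X ∖ B)) ∩ B ⊆ B.

(⟹) Let x ∈ B. Then either x ∈ B and x ∉ X; or x ∈ B ∩ X. In each case x ∈ ((X ∪ B) ∪ (X ∖ B)) ∩ B, so B ⊆ ((X ∪ B) ∪ (X ∖ B)) ∩ B.

Both inclusions hold; the sets are equal.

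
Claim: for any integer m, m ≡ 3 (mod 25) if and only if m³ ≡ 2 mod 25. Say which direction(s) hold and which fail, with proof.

Equivalent; both directions hold.

(→) Suppose m ≡ 3 (mod 25). Write m = 25j + 3. Then (25j + 3)³ = 15625j³ + 5625j² + 675j + 27 = 25(625j³ + 225j² + 27j + 1) + 2, so m³ ≡ 2 (mod 25).

(←) Conversely, suppose m³ ≡ 2 (mod 25). The only residue r in {0, …, 24} with r³ ≡ 2 (mod 25) is r = 3, so m ≡ 3 (mod 25).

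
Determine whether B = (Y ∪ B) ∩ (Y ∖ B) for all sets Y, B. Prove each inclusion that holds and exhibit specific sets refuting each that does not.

Neither inclusion holds.

Forward inclusion. This inclusion fails. Take Y = ∅, B = {1}; then 1 ∈ B but 1 ∉ (Y ∪ B) ∩ (Y ∖ B).

Reverse inclusion. This inclusion fails. Take Y = {1}, B = ∅; then 1 ∈ (Y ∪ B) ∩ (Y ∖ B) but 1 ∉ B.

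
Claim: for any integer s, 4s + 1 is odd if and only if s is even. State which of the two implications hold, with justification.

(⟹) This fails: take s = 5. Then 4s + 1 = 21, which is odd, yet s = 5 is odd, not even.

(⟸) Suppose s is even. Since 4 is even, 4s is even for every s, so 4s + 1 has the same parity as 1, which is odd. Hence 4s + 1 is odd.

(⇒) fails; (⇐) holds.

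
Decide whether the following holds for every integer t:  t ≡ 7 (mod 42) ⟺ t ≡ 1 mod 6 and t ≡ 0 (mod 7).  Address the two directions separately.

(⟸) If t ≡ 1 (mod 6) and t ≡ 0 (mod 7), then by the Chinese remainder theorem t ≡ 7 (mod 42). This is exactly t ≡ 7 (mod 42).

(⟹) Suppose t ≡ 7 (mod 42); write t = 42j + 7. Since 6 ∣ 42, reducing mod 6 gives t ≡ 7 ≡ 1 (mod 6); since 7 ∣ 42, reducing mod 7 gives t ≡ 7 ≡ 0 (mod 7).

The biconditional holds.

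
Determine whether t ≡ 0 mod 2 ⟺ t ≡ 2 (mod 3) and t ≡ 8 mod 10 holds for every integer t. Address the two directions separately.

[⇒] This fails: t = 0 gives 0 ≡ 0 (mod 2) but 0 ≡ 0 (mod 3), so the conjunction on the right does not hold.

[⇐] Conversely, if t ≡ 2 (mod 3) and t ≡ 8 (mod 10), then by the Chinese remainder theorem t ≡ 8 (mod 30). Since 8 ≡ 0 (mod 2) and 2 ∣ 30, we get t ≡ 0 (mod 2).

Only the reverse direction holds.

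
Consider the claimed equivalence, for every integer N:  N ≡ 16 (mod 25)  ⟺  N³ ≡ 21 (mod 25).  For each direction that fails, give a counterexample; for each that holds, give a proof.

The biconditional holds.

[⇒] Suppose N ≡ 16 (mod 25). Write N = 25j + 16. Then (25j + 16)³ = 15625j³ + 30000j² + 19200j + 4096 = 25(625j³ + 1200j² + 768j + 163) + 21, so N³ ≡ 21 (mod 25).

[⇐] Conversely, suppose N³ ≡ 21 (mod 25). The only residue r in {0, …, 24} with r³ ≡ 21 (mod 25) is r = 16, so N ≡ 16 (mod 25).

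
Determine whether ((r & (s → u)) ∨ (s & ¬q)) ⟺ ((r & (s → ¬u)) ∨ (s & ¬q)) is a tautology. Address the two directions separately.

Forward direction. This fails. Under u = T, s = T, r = T, q = T, the left side is true but the right side is false.

Converse. This fails. Under u = F, s = T, r = T, q = T, the left side is false but the right side is true.

(⇒) fails and (⇐) fails.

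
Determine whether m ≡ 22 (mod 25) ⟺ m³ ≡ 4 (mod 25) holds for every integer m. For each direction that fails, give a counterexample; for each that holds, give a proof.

[⇒] This fails: take m = 22. Then 22 ≡ 22 (mod 25), but 22³ = 10648 ≡ 23 (mod 25), not 4.

[⇐] This fails: take m = 9. Then 9³ = 729 ≡ 4 (mod 25), yet 9 ≡ 9 (mod 25), not 22.

Neither implication holds.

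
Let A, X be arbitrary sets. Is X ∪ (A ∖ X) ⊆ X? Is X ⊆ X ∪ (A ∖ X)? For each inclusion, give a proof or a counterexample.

Reverse inclusion. Let x ∈ X. Then either x ∈ X and x ∉ A; or x ∈ A ∩ X. In each case x ∈ X ∪ (A ∖ X), so X ⊆ X ∪ (A ∖ X).

Forward inclusion. This inclusion fails. Take A = {1}, X = ∅; then 1 ∈ X ∪ (A ∖ X) but 1 ∉ X.

Only the reverse inclusion holds.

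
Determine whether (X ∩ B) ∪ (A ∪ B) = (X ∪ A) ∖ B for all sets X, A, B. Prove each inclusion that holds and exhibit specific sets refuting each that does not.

(⊆) This inclusion fails. Take X = ∅, A = ∅, B = {1}; then 1 ∈ (X ∩ B) ∪ (A ∪ B) but 1 ∉ (X ∪ A) ∖ B.

(⊇) This inclusion fails. Take X = {1}, A = ∅, B = ∅; then 1 ∈ (X ∪ A) ∖ B but 1 ∉ (X ∩ B) ∪ (A ∪ B).

Neither inclusion holds.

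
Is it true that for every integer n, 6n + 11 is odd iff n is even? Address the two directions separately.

(←) Suppose n is even. Since 6 is even, 6n is even for every n, so 6n + 11 has the same parity as 11, which is odd. Hence 6n + 11 is odd.

(→) This fails: take n = 5. Then 6n + 11 = 41, which is odd, yet n = 5 is odd, not even.

Only the reverse direction holds.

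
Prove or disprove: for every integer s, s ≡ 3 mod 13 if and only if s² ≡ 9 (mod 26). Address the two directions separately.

(⇒) fails and (⇐) fails.

Forward direction. This fails: take s = 16. Then 16 ≡ 3 (mod 13), but 16² = 256 ≡ 22 (mod 26), not 9.

Converse. This fails: take s = 23. Then 23² = 529 ≡ 9 (mod 26), yet 23 ≡ 10 (mod 13), not 3.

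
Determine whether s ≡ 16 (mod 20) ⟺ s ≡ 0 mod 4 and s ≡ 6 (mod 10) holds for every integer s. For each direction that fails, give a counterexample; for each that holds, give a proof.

Both directions hold; the statement is true.

(⇒) Suppose s ≡ 16 (mod 20); write s = 20j + 16. Since 4 ∣ 20, reducing mod 4 gives s ≡ 16 ≡ 0 (mod 4); since 10 ∣ 20, reducing mod 10 gives s ≡ 16 ≡ 6 (mod 10).

(⇐) Conversely, if s ≡ 0 (mod 4) and s ≡ 6 (mod 10), then by the Chinese remainder theorem s ≡ 16 (mod 20). This is exactly s ≡ 16 (mod 20).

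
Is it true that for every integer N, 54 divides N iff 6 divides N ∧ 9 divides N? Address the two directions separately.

(⟹) If 54 ∣ N, write N = 54q. Since 54 = 9·6, N = 6·(9q), so 6 ∣ N; and since 54 = 6·9, N = 9·(6q), so 9 ∣ N.

(⟸) This fails: take N = 18. Both 6 ∣ 18 and 9 ∣ 18, yet 18 is not a multiple of 54 (since 18 = 0·54 + 18), so 54 ∤ 18.

(⇒) holds; (⇐) fails.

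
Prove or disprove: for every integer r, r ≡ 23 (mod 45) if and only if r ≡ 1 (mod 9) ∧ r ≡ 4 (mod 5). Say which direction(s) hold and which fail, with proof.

(→) This fails: r = 23 gives 23 ≡ 23 (mod 45) but 23 ≡ 5 (mod 9), so the conjunction on the right does not hold.

(←) This fails: r = 19 satisfies both congruences on the right (19 ≡ 1 mod 9 and 19 ≡ 4 mod 5) yet 19 ≡ 19 (mod 45), not 23.

Neither direction holds.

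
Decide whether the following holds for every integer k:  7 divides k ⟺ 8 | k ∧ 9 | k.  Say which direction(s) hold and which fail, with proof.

Both directions fail.

(⇒) This fails: take k = 7. Certainly 7 ∣ 7, but 8 ∤ 7.

(⇐) This fails: take k = 72. Both 8 ∣ 72 and 9 ∣ 72, yet 72 is not a multiple of 7 (since 72 = 10·7 + 2), so 7 ∤ 72.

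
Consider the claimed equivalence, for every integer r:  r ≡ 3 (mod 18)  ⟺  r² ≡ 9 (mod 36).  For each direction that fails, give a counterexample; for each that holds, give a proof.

(⇒) Suppose r ≡ 3 (mod 18). Working modulo 36, r ∈ {3, 21}; for each such r, r² ≡ 9 (mod 36).

(⇐) This fails: take r = 9. Then 9² = 81 ≡ 9 (mod 36), yet 9 ≡ 9 (mod 18), not 3.

(⇒) holds; (⇐) fails.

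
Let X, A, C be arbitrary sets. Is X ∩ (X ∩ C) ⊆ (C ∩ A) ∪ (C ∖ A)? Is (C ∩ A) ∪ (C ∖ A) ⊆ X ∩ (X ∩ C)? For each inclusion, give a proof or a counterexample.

(⊆) holds; (⊇) fails.

(⟹) Let x ∈ X ∩ (X ∩ C). Then either x ∈ X ∩ C and x ∉ A; or x ∈ X ∩ A ∩ C. In each case x ∈ (C ∩ A) ∪ (C ∖ A), so X ∩ (X ∩ C) ⊆ (C ∩ A) ∪ (C ∖ A).

(⟸) This inclusion fails. Take X = ∅, A = ∅, C = {1}; then 1 ∈ (C ∩ A) ∪ (C ∖ A) but 1 ∉ X ∩ (X ∩ C).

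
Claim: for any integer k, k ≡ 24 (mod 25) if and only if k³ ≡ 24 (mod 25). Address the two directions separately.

[⇐] Suppose k³ ≡ 24 (mod 25). The only residue r in {0, …, 24} with r³ ≡ 24 (mod 25) is r = 24, so k ≡ 24 (mod 25).

[⇒] Suppose k ≡ 24 (mod 25). Write k = 25j + 24. Then (25j + 24)³ = 15625j³ + 45000j² + 43200j + 13824 = 25(625j³ + 1800j² + 1728j + 552) + 24, so k³ ≡ 24 (mod 25).

Both directions hold.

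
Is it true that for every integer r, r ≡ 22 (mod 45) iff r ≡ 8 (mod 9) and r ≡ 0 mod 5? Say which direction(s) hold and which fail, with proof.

(⇒) fails and (⇐) fails.

(⇒) This fails: r = 22 gives 22 ≡ 22 (mod 45) but 22 ≡ 4 (mod 9), so the conjunction on the right does not hold.

(⇐) This fails: r = 35 satisfies both congruences on the right (35 ≡ 8 mod 9 and 35 ≡ 0 mod 5) yet 35 ≡ 35 (mod 45), not 22.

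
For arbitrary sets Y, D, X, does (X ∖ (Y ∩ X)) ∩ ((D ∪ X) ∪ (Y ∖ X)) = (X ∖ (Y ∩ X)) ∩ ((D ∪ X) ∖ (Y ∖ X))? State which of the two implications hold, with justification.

(⟹) Let x ∈ (X ∖ (Y ∩ X)) ∩ ((D ∪ X) ∪ (Y ∖ X)). Then either x ∈ X and x ∉ Y, D; or x ∈ D ∩ X and x ∉ Y. In each case x ∈ (X ∖ (Y ∩ X)) ∩ ((D ∪ X) ∖ (Y ∖ X)), so (X ∖ (Y ∩ X)) ∩ ((D ∪ X) ∪ (Y ∖ X)) ⊆ (X ∖ (Y ∩ X)) ∩ ((D ∪ X) ∖ (Y ∖ X)).

(⟸) Let x ∈ (X ∖ (Y ∩ X)) ∩ ((D ∪ X) ∖ (Y ∖ X)). Then either x ∈ X and x ∉ Y, D; or x ∈ D ∩ X and x ∉ Y. In each case x ∈ (X ∖ (Y ∩ X)) ∩ ((D ∪ X) ∪ (Y ∖ X)), so (X ∖ (Y ∩ X)) ∩ ((D ∪ X) ∖ (Y ∖ X)) ⊆ (X ∖ (Y ∩ X)) ∩ ((D ∪ X) ∪ (Y ∖ X)).

Both inclusions hold; the sets are equal.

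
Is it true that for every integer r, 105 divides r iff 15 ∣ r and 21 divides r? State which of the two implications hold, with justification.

Equivalent; both directions hold.

(⇐) Suppose 15 ∣ r and 21 ∣ r. Any common multiple of 15 and 21 is a multiple of their lcm; here lcm(15, 21) = 15·21/gcd(15, 21) = 315/3 = 105, so 105 ∣ r.

(⇒) If 105 ∣ r, write r = 105q. Since 105 = 7·15, r = 15·(7q), so 15 ∣ r; and since 105 = 5·21, r = 21·(5q), so 21 ∣ r.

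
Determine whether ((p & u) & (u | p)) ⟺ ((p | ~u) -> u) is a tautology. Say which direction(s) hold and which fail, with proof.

Only the forward implication holds.

[⇒] Assume the antecedent. If p is true, the antecedent forces (p = T, u = T), and (p | ~u) -> u holds there. If p is false, the antecedent cannot hold. Either way (p | ~u) -> u holds.

[⇐] This fails. Under p = F, u = T, the left side is false but the right side is true.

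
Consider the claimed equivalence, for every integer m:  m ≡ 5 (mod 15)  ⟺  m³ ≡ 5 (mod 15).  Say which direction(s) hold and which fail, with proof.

[⇐] Suppose m³ ≡ 5 (mod 15). The only residue r in {0, …, 14} with r³ ≡ 5 (mod 15) is r = 5, so m ≡ 5 (mod 15).

[⇒] Suppose m ≡ 5 (mod 15). Write m = 15j + 5. Then (15j + 5)³ = 3375j³ + 3375j² + 1125j + 125 = 15(225j³ + 225j² + 75j + 8) + 5, so m³ ≡ 5 (mod 15).

Both implications hold.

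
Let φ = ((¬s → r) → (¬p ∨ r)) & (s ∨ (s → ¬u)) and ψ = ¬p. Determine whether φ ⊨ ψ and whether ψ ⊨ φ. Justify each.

Only the converse holds.

(←) Assume the antecedent. If p is true, the antecedent cannot hold. If p is false, the consequent reduces to true regardless of the other variables. Either way the consequent holds.

(→) This fails. Under r = F, p = T, s = F, u = F, the left side is true but the right side is false.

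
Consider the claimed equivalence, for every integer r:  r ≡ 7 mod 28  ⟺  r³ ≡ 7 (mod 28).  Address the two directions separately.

[⇐] Suppose r³ ≡ 7 (mod 28). The only residue r in {0, …, 27} with r³ ≡ 7 (mod 28) is r = 7, so r ≡ 7 (mod 28).

[⇒] Suppose r ≡ 7 mod 28. Write r = 28j + 7. Then (28j + 7)³ = 21952j³ + 16464j² + 4116j + 343 = 28(784j³ + 588j² + 147j + 12) + 7, so r³ ≡ 7 (mod 28).

The biconditional holds.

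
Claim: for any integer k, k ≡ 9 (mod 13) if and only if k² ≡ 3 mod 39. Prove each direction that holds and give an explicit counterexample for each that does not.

[⇒] This fails: take k = 22. Then 22 ≡ 9 (mod 13), but 22² = 484 ≡ 16 (mod 39), not 3.

[⇐] This fails: take k = 30. Then 30² = 900 ≡ 3 (mod 39), yet 30 ≡ 4 (mod 13), not 9.

Both directions fail.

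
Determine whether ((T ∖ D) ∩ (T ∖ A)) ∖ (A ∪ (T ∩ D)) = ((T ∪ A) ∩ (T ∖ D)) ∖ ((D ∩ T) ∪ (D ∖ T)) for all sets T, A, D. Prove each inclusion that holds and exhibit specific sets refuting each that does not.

(⊆) Let x ∈ ((T ∖ D) ∩ (T ∖ A)) ∖ (A ∪ (T ∩ D)). Then x ∈ T and x ∉ A, D, from which x ∈ ((T ∪ A) ∩ (T ∖ D)) ∖ ((D ∩ T) ∪ (D ∖ T)).

(⊇) This inclusion fails. Take T = {1}, A = {1}, D = ∅; then 1 ∈ ((T ∪ A) ∩ (T ∖ D)) ∖ ((D ∩ T) ∪ (D ∖ T)) but 1 ∉ ((T ∖ D) ∩ (T ∖ A)) ∖ (A ∪ (T ∩ D)).

(⊆) holds; (⊇) fails.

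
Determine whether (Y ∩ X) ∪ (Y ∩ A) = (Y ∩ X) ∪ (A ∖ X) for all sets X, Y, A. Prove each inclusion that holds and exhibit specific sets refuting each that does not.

The sets are not equal: only the forward inclusion holds.

(⟸) This inclusion fails. Take X = ∅, Y = ∅, A = {1}; then 1 ∈ (Y ∩ X) ∪ (A ∖ X) but 1 ∉ (Y ∩ X) ∪ (Y ∩ A).

(⟹) Let x ∈ (Y ∩ X) ∪ (Y ∩ A). Then either x ∈ X ∩ Y and x ∉ A; or x ∈ Y ∩ A and x ∉ X; or x ∈ X ∩ Y ∩ A. In each case x ∈ (Y ∩ X) ∪ (A ∖ X), so (Y ∩ X) ∪ (Y ∩ A) ⊆ (Y ∩ X) ∪ (A ∖ X).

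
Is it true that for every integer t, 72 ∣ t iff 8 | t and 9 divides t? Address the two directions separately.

Both directions hold.

(⇒) If 72 ∣ t, write t = 72q. Since 72 = 9·8, t = 8·(9q), so 8 ∣ t; and since 72 = 8·9, t = 9·(8q), so 9 ∣ t.

(⇐) Suppose 8 ∣ t and 9 ∣ t. Any common multiple of 8 and 9 is a multiple of their lcm; here gcd(8, 9) = 1, so lcm(8, 9) = 8·9 = 72, so 72 ∣ t.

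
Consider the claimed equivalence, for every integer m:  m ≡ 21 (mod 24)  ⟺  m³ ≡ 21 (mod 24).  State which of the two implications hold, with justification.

Both implications hold.

(⟹) Suppose m ≡ 21 (mod 24). Write m = 24j + 21. Then (24j + 21)³ = 13824j³ + 36288j² + 31752j + 9261 = 24(576j³ + 1512j² + 1323j + 385) + 21, so m³ ≡ 21 (mod 24).

(⟸) Conversely, suppose m³ ≡ 21 (mod 24). The only residue r in {0, …, 23} with r³ ≡ 21 (mod 24) is r = 21, so m ≡ 21 (mod 24).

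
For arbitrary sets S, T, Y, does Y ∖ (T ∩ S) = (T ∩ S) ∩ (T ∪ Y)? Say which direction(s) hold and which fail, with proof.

(⊆) fails and (⊇) fails.

(⟹) This inclusion fails. Take S = ∅, T = ∅, Y = {1}; then 1 ∈ Y ∖ (T ∩ S) but 1 ∉ (T ∩ S) ∩ (T ∪ Y).

(⟸) This inclusion fails. Take S = {1}, T = {1}, Y = ∅; then 1 ∈ (T ∩ S) ∩ (T ∪ Y) but 1 ∉ Y ∖ (T ∩ S).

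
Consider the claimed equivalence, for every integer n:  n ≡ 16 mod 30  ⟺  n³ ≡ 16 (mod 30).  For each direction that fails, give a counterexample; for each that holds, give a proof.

(⟹) Suppose n ≡ 16 mod 30. Write n = 30j + 16. Then (30j + 16)³ = 27000j³ + 43200j² + 23040j + 4096 = 30(900j³ + 1440j² + 768j + 136) + 16, so n³ ≡ 16 (mod 30).

(⟸) Conversely, suppose n³ ≡ 16 (mod 30). The only residue r in {0, …, 29} with r³ ≡ 16 (mod 30) is r = 16, so n ≡ 16 (mod 30).

The biconditional holds.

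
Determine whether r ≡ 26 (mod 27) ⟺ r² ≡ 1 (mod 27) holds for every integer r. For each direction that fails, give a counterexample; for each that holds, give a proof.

(⇒) Suppose r ≡ 26 (mod 27). Write r = 27j + 26. Then (27j + 26)² = 729j² + 1404j + 676 = 27(27j² + 52j + 25) + 1, so r² ≡ 1 (mod 27).

(⇐) This fails: take r = 1. Then 1² = 1 ≡ 1 (mod 27), yet 1 ≡ 1 (mod 27), not 26.

(⇒) holds; (⇐) fails.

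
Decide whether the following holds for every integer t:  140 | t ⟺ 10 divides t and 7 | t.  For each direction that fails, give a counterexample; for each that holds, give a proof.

(⇒) If 140 ∣ t, write t = 140q. Since 140 = 14·10, t = 10·(14q), so 10 ∣ t; and since 140 = 20·7, t = 7·(20q), so 7 ∣ t.

(⇐) This fails: take t = 70. Both 10 ∣ 70 and 7 ∣ 70, yet 70 is not a multiple of 140 (since 70 = 0·140 + 70), so 140 ∤ 70.

Only the forward implication holds.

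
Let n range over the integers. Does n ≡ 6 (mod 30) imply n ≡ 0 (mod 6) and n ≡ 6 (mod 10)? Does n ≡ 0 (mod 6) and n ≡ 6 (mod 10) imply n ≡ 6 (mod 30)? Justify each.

Both directions hold.

(←) If n ≡ 0 (mod 6) and n ≡ 6 (mod 10), then by the Chinese remainder theorem n ≡ 6 (mod 30). This is exactly n ≡ 6 (mod 30).

(→) Suppose n ≡ 6 (mod 30); write n = 30j + 6. Since 6 ∣ 30, reducing mod 6 gives n ≡ 6 ≡ 0 (mod 6); since 10 ∣ 30, reducing mod 10 gives n ≡ 6 (mod 10).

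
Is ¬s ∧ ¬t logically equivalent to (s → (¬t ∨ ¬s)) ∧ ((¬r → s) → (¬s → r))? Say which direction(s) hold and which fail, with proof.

Not equivalent: only (⇒) holds.

Forward direction. Assume the antecedent. If s is true, the antecedent cannot hold. If s is false, the consequent reduces to true regardless of the other variables. Either way the consequent holds.

Converse. This fails. Under s = T, r = F, t = F, the left side is false but the right side is true.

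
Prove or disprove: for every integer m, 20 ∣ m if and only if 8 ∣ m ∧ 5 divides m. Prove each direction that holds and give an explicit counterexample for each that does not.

Not equivalent: only (⇐) holds.

Forward direction. This fails: take m = 20. Certainly 20 ∣ 20, but 8 ∤ 20.

Converse. Suppose 8 ∣ m and 5 ∣ m. Any common multiple of 8 and 5 is a multiple of their lcm; here gcd(8, 5) = 1, so lcm(8, 5) = 8·5 = 40, so 40 ∣ m. Since 20 ∣ 40, it follows that 20 ∣ m.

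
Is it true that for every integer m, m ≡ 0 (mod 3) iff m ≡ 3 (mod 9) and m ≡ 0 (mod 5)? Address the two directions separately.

(→) This fails: m = 0 gives 0 ≡ 0 (mod 3) but 0 ≡ 0 (mod 9), so the conjunction on the right does not hold.

(←) Conversely, if m ≡ 3 (mod 9) and m ≡ 0 (mod 5), then by the Chinese remainder theorem m ≡ 30 (mod 45). Since 30 ≡ 0 (mod 3) and 3 ∣ 45, we get m ≡ 0 (mod 3).

Only the reverse direction holds.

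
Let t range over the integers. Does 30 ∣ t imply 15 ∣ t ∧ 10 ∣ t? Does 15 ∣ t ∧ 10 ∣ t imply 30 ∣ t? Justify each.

Equivalent; both directions hold.

(⇐) Suppose 15 ∣ t and 10 ∣ t. Any common multiple of 15 and 10 is a multiple of their lcm; here lcm(15, 10) = 15·10/gcd(15, 10) = 150/5 = 30, so 30 ∣ t.

(⇒) If 30 ∣ t, write t = 30q. Since 30 = 2·15, t = 15·(2q), so 15 ∣ t; and since 30 = 3·10, t = 10·(3q), so 10 ∣ t.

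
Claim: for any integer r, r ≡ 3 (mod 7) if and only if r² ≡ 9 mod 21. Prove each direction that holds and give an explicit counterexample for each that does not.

[⇒] This fails: take r = 10. Then 10 ≡ 3 (mod 7), but 10² = 100 ≡ 16 (mod 21), not 9.

[⇐] This fails: take r = 18. Then 18² = 324 ≡ 9 (mod 21), yet 18 ≡ 4 (mod 7), not 3.

(⇒) fails and (⇐) fails.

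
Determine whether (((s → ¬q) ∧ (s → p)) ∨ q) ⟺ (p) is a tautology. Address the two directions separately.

(⇐) Assume the antecedent. If p is true, ((s → ¬q) ∧ (s → p)) ∨ q reduces to true regardless of the other variables. If p is false, the antecedent cannot hold. Either way ((s → ¬q) ∧ (s → p)) ∨ q holds.

(⇒) This fails. Under p = F, q = F, s = F, the left side is true but the right side is false.

The forward direction fails; the converse holds.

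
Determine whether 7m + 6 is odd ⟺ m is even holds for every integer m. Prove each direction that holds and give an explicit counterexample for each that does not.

(→) This fails: m = 3 gives 7m + 6 = 27, which is odd, but 3 is odd, not even.

(←) This also fails: m = 6 is even, but 7m + 6 = 48 is even, not odd.

Neither implication holds.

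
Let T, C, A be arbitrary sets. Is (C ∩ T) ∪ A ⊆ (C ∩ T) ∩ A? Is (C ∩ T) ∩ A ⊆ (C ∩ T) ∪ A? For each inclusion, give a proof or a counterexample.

The sets are not equal: only the reverse inclusion holds.

Forward inclusion. This inclusion fails. Take T = {1}, C = {1}, A = ∅; then 1 ∈ (C ∩ T) ∪ A but 1 ∉ (C ∩ T) ∩ A.

Reverse inclusion. Let x ∈ (C ∩ T) ∩ A. Then x ∈ T ∩ C ∩ A, from which x ∈ (C ∩ T) ∪ A.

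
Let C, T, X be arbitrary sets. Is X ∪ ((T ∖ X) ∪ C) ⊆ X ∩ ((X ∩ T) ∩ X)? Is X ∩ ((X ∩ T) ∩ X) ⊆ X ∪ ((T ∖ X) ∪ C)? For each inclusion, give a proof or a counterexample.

The sets are not equal: only the reverse inclusion holds.

(⊆) This inclusion fails. Take C = {1}, T = ∅, X = ∅; then 1 ∈ X ∪ ((T ∖ X) ∪ C) but 1 ∉ X ∩ ((X ∩ T) ∩ X).

(⊇) Let x ∈ X ∩ ((X ∩ T) ∩ X). Then either x ∈ T ∩ X and x ∉ C; or x ∈ C ∩ T ∩ X. In each case x ∈ X ∪ ((T ∖ X) ∪ C), so X ∩ ((X ∩ T) ∩ X) ⊆ X ∪ ((T ∖ X) ∪ C).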